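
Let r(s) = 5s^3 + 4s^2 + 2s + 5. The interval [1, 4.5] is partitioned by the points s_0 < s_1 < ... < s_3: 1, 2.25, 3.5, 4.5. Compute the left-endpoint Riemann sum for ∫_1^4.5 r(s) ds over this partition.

Subinterval widths: 1.25, 1.25, 1.
Left endpoints: 1, 2.25, 3.5.
r(1) = 16, r(2.25) = 86.703125, r(3.5) = 275.375.
Sum = Σ Δs_i · r(s_i).
Sum = 403.75390625.

403.75390625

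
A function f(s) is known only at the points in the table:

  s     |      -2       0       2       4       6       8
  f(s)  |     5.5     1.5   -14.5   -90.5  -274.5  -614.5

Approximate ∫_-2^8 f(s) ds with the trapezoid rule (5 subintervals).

-1365

Δs = 2.
T_5 = (2/2)·[5.5 + 2·1.5 + 2·(-14.5) + 2·(-90.5) + 2·(-274.5) + (-614.5)] = -1365.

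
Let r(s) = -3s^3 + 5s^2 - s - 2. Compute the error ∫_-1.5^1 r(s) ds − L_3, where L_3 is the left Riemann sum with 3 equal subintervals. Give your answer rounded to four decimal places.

Exact integral: ∫_-1.5^1 r(s) ds ≈ 5.963542.
L_3 ≈ 17.175926.
Error ≈ 5.963542 − 17.175926 ≈ -11.2124.

-11.2124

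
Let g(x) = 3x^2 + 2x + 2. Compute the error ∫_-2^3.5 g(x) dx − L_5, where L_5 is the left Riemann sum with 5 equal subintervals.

16.335

Exact integral: ∫_-2^3.5 g(x) dx = 70.125.
L_5 = 53.79.
Error = 70.125 − 53.79 = 16.335.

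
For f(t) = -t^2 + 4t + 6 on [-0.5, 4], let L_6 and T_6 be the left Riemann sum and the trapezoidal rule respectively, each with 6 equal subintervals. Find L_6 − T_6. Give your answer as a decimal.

-0.84375

L_6 = 35.859375.
T_6 = 36.703125.
L_6 − T_6 = -0.84375.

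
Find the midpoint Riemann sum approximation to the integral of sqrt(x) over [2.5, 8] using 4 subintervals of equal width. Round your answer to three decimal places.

12.461

Δx = (8 − 2.5)/4 = 1.375.
Midpoints: 3.1875, 4.5625, 5.9375, 7.3125.
f(3.1875) ≈ 1.785, f(4.5625) ≈ 2.136, f(5.9375) ≈ 2.437, f(7.3125) ≈ 2.704.
Sum = Δx · [f(3.1875) + f(4.5625) + f(5.9375) + f(7.3125)].
Sum ≈ 12.461.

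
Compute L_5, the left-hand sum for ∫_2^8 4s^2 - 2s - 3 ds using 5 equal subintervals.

462.96

Δs = (8 − 2)/5 = 1.2.
Left endpoints: 2, 3.2, 4.4, 5.6, 6.8.
f(2) = 9, f(3.2) = 31.56, f(4.4) = 65.64, f(5.6) = 111.24, f(6.8) = 168.36.
Sum = Δs · [f(2) + f(3.2) + f(4.4) + f(5.6) + f(6.8)].
Sum = 462.96.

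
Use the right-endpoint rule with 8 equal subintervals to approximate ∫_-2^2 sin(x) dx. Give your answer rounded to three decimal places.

Δx = (2 − (-2))/8 = 0.5.
Right endpoints: -1.5, -1, -0.5, 0, 0.5, 1, 1.5, 2.
f(-1.5) ≈ -0.997, f(-1) ≈ -0.841, f(-0.5) ≈ -0.479, f(0) ≈ 0.000, f(0.5) ≈ 0.479, f(1) ≈ 0.841, f(1.5) ≈ 0.997, f(2) ≈ 0.909.
Sum = Δx · [f(-1.5) + f(-1) + f(-0.5) + ...].
Sum ≈ 0.455.

0.455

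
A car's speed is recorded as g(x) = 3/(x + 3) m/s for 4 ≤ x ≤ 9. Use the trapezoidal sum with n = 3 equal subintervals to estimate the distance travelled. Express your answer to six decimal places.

Δx = (9 − 4)/3 = 5/3.
g(4) = 3/7, g(17/3) = 9/26, g(22/3) = 9/31, g(9) = 0.25.
T_3 = (Δx/2)·[g(x_0) + 2g(x_1) + 2g(x_2) + g(x_3)].
Sum ≈ 1.626270.

1.626270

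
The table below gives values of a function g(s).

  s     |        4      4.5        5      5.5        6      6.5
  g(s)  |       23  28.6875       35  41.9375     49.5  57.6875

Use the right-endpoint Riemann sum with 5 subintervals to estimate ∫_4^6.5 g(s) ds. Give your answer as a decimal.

Δs = 0.5.
Sum = 0.5·[28.6875 + 35 + 41.9375 + 49.5 + 57.6875] = 106.40625.

106.40625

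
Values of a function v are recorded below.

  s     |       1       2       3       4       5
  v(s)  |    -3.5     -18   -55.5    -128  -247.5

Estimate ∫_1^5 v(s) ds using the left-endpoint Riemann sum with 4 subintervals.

Δs = 1.
Sum = 1·[(-3.5) + (-18) + (-55.5) + (-128)] = -205.

-205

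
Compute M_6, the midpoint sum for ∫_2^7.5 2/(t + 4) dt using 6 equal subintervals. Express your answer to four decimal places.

1.2998

Δt = (7.5 − 2)/6 = 11/12.
Midpoints: 59/24, 3.375, 103/24, 125/24, 6.125, 169/24.
f(59/24) = 48/155, f(3.375) = 16/59, f(103/24) = 48/199, f(125/24) = 48/221, f(6.125) = 16/81, f(169/24) = 48/265.
Sum = Δt · [f(59/24) + f(3.375) + f(103/24) + ...].
Sum ≈ 1.2998.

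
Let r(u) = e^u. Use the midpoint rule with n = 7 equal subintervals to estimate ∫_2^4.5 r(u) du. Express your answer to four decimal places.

Δu = (4.5 − 2)/7 = 5/14.
Midpoints: 61/28, 71/28, 81/28, 3.25, 101/28, 111/28, 121/28.
r(61/28) ≈ 8.8337, r(71/28) ≈ 12.6254, r(81/28) ≈ 18.0448, r(3.25) ≈ 25.7903, r(101/28) ≈ 36.8606, r(111/28) ≈ 52.6826, r(121/28) ≈ 75.2961.
Sum = Δu · [r(61/28) + r(71/28) + r(81/28) + ...].
Sum ≈ 82.1906.

82.1906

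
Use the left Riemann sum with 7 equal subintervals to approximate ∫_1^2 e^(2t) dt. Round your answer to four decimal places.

Δt = (2 − 1)/7 = 1/7.
Left endpoints: 1, 8/7, 9/7, 10/7, 11/7, 12/7, 13/7.
f(1) ≈ 7.3891, f(8/7) ≈ 9.8327, f(9/7) ≈ 13.0845, f(10/7) ≈ 17.4117, f(11/7) ≈ 23.1700, f(12/7) ≈ 30.8326, f(13/7) ≈ 41.0293.
Sum = Δt · [f(1) + f(8/7) + f(9/7) + ...].
Sum ≈ 20.3928.

20.3928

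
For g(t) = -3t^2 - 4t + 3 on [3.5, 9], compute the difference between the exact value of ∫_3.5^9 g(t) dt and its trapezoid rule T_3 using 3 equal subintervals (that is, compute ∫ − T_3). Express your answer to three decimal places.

9.243

Exact integral: ∫_3.5^9 g(t) dt = -807.125.
T_3 ≈ -816.36806.
Error ≈ -807.125 − (-816.36806) ≈ 9.243.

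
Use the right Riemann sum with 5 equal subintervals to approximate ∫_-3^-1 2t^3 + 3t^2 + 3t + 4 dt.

-11.68

Δt = (-1 − (-3))/5 = 0.4.
Right endpoints: -2.6, -2.2, -1.8, -1.4, -1.
f(-2.6) = -18.672, f(-2.2) = -9.376, f(-1.8) = -3.344, f(-1.4) = 0.192, f(-1) = 2.
Sum = Δt · [f(-2.6) + f(-2.2) + f(-1.8) + f(-1.4) + f(-1)].
Sum = -11.68.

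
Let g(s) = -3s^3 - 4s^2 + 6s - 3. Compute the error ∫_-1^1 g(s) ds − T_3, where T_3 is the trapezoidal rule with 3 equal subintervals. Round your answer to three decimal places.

Exact integral: ∫_-1^1 g(s) ds ≈ -8.66667.
T_3 ≈ -9.25926.
Error ≈ -8.66667 − (-9.25926) ≈ 0.593.

0.593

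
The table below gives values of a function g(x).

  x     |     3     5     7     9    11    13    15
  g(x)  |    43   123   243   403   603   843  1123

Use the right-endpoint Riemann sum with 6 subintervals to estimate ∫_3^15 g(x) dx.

Δx = 2.
Sum = 2·[123 + 243 + 403 + 603 + 843 + 1123] = 6676.

6676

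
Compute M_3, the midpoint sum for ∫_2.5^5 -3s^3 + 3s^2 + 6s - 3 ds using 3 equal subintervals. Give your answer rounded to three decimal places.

Δs = (5 − 2.5)/3 = 5/6.
Midpoints: 35/12, 3.75, 55/12.
f(35/12) = -19823/576, f(3.75) = -96.515625, f(55/12) = -115963/576.
Sum = Δs · [f(35/12) + f(3.75) + f(55/12)].
Sum ≈ -276.879.

-276.879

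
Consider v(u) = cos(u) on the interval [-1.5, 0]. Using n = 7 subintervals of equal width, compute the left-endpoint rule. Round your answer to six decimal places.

0.894111

Δu = (0 − (-1.5))/7 = 3/14.
Left endpoints: -1.5, -9/7, -15/14, -6/7, -9/14, -3/7, -3/14.
v(-1.5) ≈ 0.070737, v(-9/7) ≈ 0.281236, v(-15/14) ≈ 0.478871, v(-6/7) ≈ 0.654600, v(-9/14) ≈ 0.800386, v(-3/7) ≈ 0.909560, v(-3/14) ≈ 0.977129.
Sum = Δu · [v(-1.5) + v(-9/7) + v(-15/14) + ...].
Sum ≈ 0.894111.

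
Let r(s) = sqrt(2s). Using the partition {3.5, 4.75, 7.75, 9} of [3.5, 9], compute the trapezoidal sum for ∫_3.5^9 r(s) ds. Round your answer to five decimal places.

19.22107

Subinterval widths: 1.25, 3, 1.25.
r(3.5) ≈ 2.64575, r(4.75) ≈ 3.08221, r(7.75) ≈ 3.93700, r(9) ≈ 4.24264.
On each subinterval the trapezoid contributes (Δs_i/2)·[r(s_{i-1}) + r(s_i)].
Sum ≈ 19.22107.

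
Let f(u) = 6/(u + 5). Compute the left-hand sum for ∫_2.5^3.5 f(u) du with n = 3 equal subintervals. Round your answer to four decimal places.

Δu = (3.5 − 2.5)/3 = 1/3.
Left endpoints: 2.5, 17/6, 19/6.
f(2.5) = 0.8, f(17/6) = 36/47, f(19/6) = 36/49.
Sum = Δu · [f(2.5) + f(17/6) + f(19/6)].
Sum ≈ 0.7669.

0.7669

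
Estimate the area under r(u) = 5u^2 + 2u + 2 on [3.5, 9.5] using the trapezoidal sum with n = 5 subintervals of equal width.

Δu = (9.5 − 3.5)/5 = 1.2.
r(3.5) = 70.25, r(4.7) = 121.85, r(5.9) = 187.85, r(7.1) = 268.25, r(8.3) = 363.05, r(9.5) = 472.25.
T_5 = (Δu/2)·[r(u_0) + 2r(u_1) + ... + 2r(u_{4}) + r(u_5)].
Sum = 1454.7.

1454.7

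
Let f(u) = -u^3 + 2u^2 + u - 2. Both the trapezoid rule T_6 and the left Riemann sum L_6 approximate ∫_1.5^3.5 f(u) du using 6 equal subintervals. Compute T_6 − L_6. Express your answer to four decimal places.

T_6 ≈ -9.120370.
L_6 ≈ -6.203704.
T_6 − L_6 ≈ -2.9167.

-2.9167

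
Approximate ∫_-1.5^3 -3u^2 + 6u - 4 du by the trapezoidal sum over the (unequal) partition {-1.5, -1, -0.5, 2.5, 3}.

-41.8125

Subinterval widths: 0.5, 0.5, 3, 0.5.
f(-1.5) = -19.75, f(-1) = -13, f(-0.5) = -7.75, f(2.5) = -7.75, f(3) = -13.
On each subinterval the trapezoid contributes (Δu_i/2)·[f(u_{i-1}) + f(u_i)].
Sum = -41.8125.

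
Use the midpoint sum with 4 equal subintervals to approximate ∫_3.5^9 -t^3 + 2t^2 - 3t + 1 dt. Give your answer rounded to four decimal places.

-1228.4282

Δt = (9 − 3.5)/4 = 1.375.
Midpoints: 4.1875, 5.5625, 6.9375, 8.3125.
f(4.1875) = -204475/4096, f(5.5625) = -515753/4096, f(6.9375) = -1054511/4096, f(8.3125) = -1884637/4096.
Sum = Δt · [f(4.1875) + f(5.5625) + f(6.9375) + f(8.3125)].
Sum ≈ -1228.4282.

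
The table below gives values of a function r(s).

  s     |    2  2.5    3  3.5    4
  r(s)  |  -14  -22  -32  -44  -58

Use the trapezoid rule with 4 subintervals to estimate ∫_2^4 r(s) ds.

Δs = 0.5.
T_4 = (0.5/2)·[(-14) + 2·(-22) + 2·(-32) + 2·(-44) + (-58)] = -67.

-67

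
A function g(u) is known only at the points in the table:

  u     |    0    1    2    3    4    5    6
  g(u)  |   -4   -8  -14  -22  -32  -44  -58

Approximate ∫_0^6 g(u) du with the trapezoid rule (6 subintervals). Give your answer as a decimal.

-151

Δu = 1.
T_6 = (1/2)·[(-4) + 2·(-8) + 2·(-14) + 2·(-22) + 2·(-32) + 2·(-44) + (-58)] = -151.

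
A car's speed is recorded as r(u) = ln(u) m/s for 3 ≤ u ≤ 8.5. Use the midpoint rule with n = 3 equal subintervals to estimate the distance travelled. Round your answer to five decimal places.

9.42406

Δu = (8.5 − 3)/3 = 11/6.
Midpoints: 47/12, 5.75, 91/12.
r(47/12) ≈ 1.36524, r(5.75) ≈ 1.74920, r(91/12) ≈ 2.02595.
Sum = Δu · [r(47/12) + r(5.75) + r(91/12)].
Sum ≈ 9.42406.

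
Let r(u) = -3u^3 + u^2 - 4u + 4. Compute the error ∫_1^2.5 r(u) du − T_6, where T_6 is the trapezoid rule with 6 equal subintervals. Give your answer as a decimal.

0.23046875

Exact integral: ∫_1^2.5 r(u) du = -28.171875.
T_6 = -28.40234375.
Error = -28.171875 − (-28.40234375) = 0.23046875.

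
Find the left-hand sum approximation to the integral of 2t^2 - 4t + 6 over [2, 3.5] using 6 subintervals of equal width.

Δt = (3.5 − 2)/6 = 0.25.
Left endpoints: 2, 2.25, 2.5, 2.75, 3, 3.25.
f(2) = 6, f(2.25) = 7.125, f(2.5) = 8.5, f(2.75) = 10.125, f(3) = 12, f(3.25) = 14.125.
Sum = Δt · [f(2) + f(2.25) + f(2.5) + ...].
Sum = 14.46875.

14.46875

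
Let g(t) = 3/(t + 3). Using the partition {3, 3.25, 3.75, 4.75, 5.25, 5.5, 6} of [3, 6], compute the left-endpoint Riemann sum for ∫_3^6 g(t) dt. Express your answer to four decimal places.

Subinterval widths: 0.25, 0.5, 1, 0.5, 0.25, 0.5.
Left endpoints: 3, 3.25, 3.75, 4.75, 5.25, 5.5.
g(3) = 0.5, g(3.25) = 0.48, g(3.75) = 4/9, g(4.75) = 12/31, g(5.25) = 4/11, g(5.5) = 6/17.
Sum = Σ Δt_i · g(t_i).
Sum ≈ 1.2704.

1.2704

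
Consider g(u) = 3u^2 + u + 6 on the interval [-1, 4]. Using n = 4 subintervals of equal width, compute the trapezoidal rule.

Δu = (4 − (-1))/4 = 1.25.
g(-1) = 8, g(0.25) = 6.4375, g(1.5) = 14.25, g(2.75) = 31.4375, g(4) = 58.
T_4 = (Δu/2)·[g(u_0) + 2g(u_1) + 2g(u_2) + 2g(u_3) + g(u_4)].
Sum = 106.40625.

106.40625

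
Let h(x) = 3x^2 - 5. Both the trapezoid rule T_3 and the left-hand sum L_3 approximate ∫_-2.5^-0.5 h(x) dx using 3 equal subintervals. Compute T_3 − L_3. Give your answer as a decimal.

T_3 ≈ 5.944444.
L_3 ≈ 11.944444.
T_3 − L_3 = -6.

-6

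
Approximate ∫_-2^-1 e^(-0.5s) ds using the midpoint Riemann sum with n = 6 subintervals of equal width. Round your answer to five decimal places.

Δs = (-1 − (-2))/6 = 1/6.
Midpoints: -23/12, -1.75, -19/12, -17/12, -1.25, -13/12.
f(-23/12) ≈ 2.60735, f(-1.75) ≈ 2.39888, f(-19/12) ≈ 2.20707, f(-17/12) ≈ 2.03060, f(-1.25) ≈ 1.86825, f(-13/12) ≈ 1.71887.
Sum = Δs · [f(-23/12) + f(-1.75) + f(-19/12) + ...].
Sum ≈ 2.13850.

2.13850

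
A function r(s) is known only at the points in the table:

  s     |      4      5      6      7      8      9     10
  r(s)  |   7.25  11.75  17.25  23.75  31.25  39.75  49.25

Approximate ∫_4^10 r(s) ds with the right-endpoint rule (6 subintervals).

Δs = 1.
Sum = 1·[11.75 + 17.25 + 23.75 + 31.25 + 39.75 + 49.25] = 173.

173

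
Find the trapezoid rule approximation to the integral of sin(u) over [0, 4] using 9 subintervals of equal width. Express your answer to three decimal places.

1.626

Δu = (4 − 0)/9 = 4/9.
f(0) ≈ 0.000, f(4/9) ≈ 0.430, f(8/9) ≈ 0.776, f(4/3) ≈ 0.972, f(16/9) ≈ 0.979, f(20/9) ≈ 0.795, f(8/3) ≈ 0.457, f(28/9) ≈ 0.030, f(32/9) ≈ -0.402, f(4) ≈ -0.757.
T_9 = (Δu/2)·[f(u_0) + 2f(u_1) + ... + 2f(u_{8}) + f(u_9)].
Sum ≈ 1.626.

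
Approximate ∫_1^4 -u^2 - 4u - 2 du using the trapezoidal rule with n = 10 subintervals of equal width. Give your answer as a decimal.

-57.045

Δu = (4 − 1)/10 = 0.3.
f(1) = -7, f(1.3) = -8.89, f(1.6) = -10.96, f(1.9) = -13.21, f(2.2) = -15.64, f(2.5) = -18.25, f(2.8) = -21.04, f(3.1) = -24.01, f(3.4) = -27.16, f(3.7) = -30.49, f(4) = -34.
T_10 = (Δu/2)·[f(u_0) + 2f(u_1) + ... + 2f(u_{9}) + f(u_10)].
Sum = -57.045.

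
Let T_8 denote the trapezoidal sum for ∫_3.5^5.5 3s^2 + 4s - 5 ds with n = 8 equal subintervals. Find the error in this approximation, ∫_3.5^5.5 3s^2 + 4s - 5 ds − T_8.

-0.0625

Exact integral: ∫_3.5^5.5 f(s) ds = 149.5.
T_8 = 149.5625.
Error = 149.5 − 149.5625 = -0.0625.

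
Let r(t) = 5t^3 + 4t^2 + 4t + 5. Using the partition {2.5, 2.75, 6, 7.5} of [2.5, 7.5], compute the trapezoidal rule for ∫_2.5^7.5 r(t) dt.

Subinterval widths: 0.25, 3.25, 1.5.
r(2.5) = 118.125, r(2.75) = 150.234375, r(6) = 1253, r(7.5) = 2369.375.
On each subinterval the trapezoid contributes (Δt_i/2)·[r(t_{i-1}) + r(t_i)].
Sum = 5030.58203125.

5030.58203125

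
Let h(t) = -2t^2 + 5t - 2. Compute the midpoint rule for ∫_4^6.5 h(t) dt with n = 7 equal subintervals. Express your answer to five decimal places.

Δt = (6.5 − 4)/7 = 5/14.
Midpoints: 117/28, 127/28, 137/28, 5.25, 157/28, 167/28, 177/28.
h(117/28) = -6283/392, h(127/28) = -8023/392, h(137/28) = -9963/392, h(5.25) = -30.875, h(157/28) = -14443/392, h(167/28) = -16983/392, h(177/28) = -19723/392.
Sum = Δt · [h(117/28) + h(127/28) + h(137/28) + ...].
Sum ≈ -79.73852.

-79.73852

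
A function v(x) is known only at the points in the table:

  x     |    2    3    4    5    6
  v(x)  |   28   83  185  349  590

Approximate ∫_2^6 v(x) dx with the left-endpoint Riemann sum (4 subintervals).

Δx = 1.
Sum = 1·[28 + 83 + 185 + 349] = 645.

645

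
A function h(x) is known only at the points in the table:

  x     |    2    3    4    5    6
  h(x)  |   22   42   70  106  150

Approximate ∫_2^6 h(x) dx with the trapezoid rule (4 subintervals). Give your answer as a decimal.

Δx = 1.
T_4 = (1/2)·[22 + 2·42 + 2·70 + 2·106 + 150] = 304.

304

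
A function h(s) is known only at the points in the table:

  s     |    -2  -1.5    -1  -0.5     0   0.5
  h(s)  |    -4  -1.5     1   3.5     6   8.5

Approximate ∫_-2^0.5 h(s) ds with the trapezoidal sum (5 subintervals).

5.625

Δs = 0.5.
T_5 = (0.5/2)·[(-4) + 2·(-1.5) + 2·1 + 2·3.5 + 2·6 + 8.5] = 5.625.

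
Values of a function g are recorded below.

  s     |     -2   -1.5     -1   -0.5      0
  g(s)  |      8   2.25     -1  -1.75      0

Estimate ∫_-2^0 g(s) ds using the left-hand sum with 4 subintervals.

3.75

Δs = 0.5.
Sum = 0.5·[8 + 2.25 + (-1) + (-1.75)] = 3.75.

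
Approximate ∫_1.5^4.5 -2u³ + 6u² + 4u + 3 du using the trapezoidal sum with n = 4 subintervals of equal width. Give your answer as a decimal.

14.625

Δu = (4.5 − 1.5)/4 = 0.75.
f(1.5) = 15.75, f(2.25) = 19.59375, f(3) = 15, f(3.75) = -3.09375, f(4.5) = -39.75.
T_4 = (Δu/2)·[f(u_0) + 2f(u_1) + 2f(u_2) + 2f(u_3) + f(u_4)].
Sum = 14.625.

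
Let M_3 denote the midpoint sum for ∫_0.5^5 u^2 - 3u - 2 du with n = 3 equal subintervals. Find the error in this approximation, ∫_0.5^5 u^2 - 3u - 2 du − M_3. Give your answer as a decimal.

Exact integral: ∫_0.5^5 f(u) du = -4.5.
M_3 = -5.34375.
Error = -4.5 − (-5.34375) = 0.84375.

0.84375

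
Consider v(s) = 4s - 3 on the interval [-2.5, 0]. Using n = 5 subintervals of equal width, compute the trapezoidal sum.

-20

Δs = (0 − (-2.5))/5 = 0.5.
v(-2.5) = -13, v(-2) = -11, v(-1.5) = -9, v(-1) = -7, v(-0.5) = -5, v(0) = -3.
T_5 = (Δs/2)·[v(s_0) + 2v(s_1) + ... + 2v(s_{4}) + v(s_5)].
Sum = -20.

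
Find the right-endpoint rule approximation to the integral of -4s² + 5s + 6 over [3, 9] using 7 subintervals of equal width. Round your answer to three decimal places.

Δs = (9 − 3)/7 = 6/7.
Right endpoints: 27/7, 33/7, 39/7, 45/7, 51/7, 57/7, 9.
f(27/7) = -1677/49, f(33/7) = -2907/49, f(39/7) = -4425/49, f(45/7) = -6231/49, f(51/7) = -8325/49, f(57/7) = -10707/49, f(9) = -273.
Sum = Δs · [f(27/7) + f(33/7) + f(39/7) + ...].
Sum ≈ -833.510.

-833.510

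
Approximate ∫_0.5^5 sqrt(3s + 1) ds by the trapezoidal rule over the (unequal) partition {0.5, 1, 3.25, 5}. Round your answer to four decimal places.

13.2027

Subinterval widths: 0.5, 2.25, 1.75.
f(0.5) ≈ 1.5811, f(1) ≈ 2.0000, f(3.25) ≈ 3.2787, f(5) ≈ 4.0000.
On each subinterval the trapezoid contributes (Δs_i/2)·[f(s_{i-1}) + f(s_i)].
Sum ≈ 13.2027.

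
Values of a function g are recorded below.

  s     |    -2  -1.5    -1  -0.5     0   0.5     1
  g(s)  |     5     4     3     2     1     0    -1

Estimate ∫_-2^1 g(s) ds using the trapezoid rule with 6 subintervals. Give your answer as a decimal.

Δs = 0.5.
T_6 = (0.5/2)·[5 + 2·4 + 2·3 + 2·2 + 2·1 + 2·0 + (-1)] = 6.

6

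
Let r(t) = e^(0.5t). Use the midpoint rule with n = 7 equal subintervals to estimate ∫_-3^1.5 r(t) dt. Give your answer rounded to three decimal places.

Δt = (1.5 − (-3))/7 = 9/14.
Midpoints: -75/28, -57/28, -39/28, -0.75, -3/28, 15/28, 33/28.
r(-75/28) ≈ 0.262, r(-57/28) ≈ 0.361, r(-39/28) ≈ 0.498, r(-0.75) ≈ 0.687, r(-3/28) ≈ 0.948, r(15/28) ≈ 1.307, r(33/28) ≈ 1.803.
Sum = Δt · [r(-75/28) + r(-57/28) + r(-39/28) + ...].
Sum ≈ 3.771.

3.771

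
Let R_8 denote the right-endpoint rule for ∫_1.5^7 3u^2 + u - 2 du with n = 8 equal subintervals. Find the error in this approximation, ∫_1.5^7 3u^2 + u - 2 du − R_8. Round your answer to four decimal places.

Exact integral: ∫_1.5^7 f(u) du = 352.
R_8 ≈ 403.401367.
Error ≈ 352 − 403.401367 ≈ -51.4014.

-51.4014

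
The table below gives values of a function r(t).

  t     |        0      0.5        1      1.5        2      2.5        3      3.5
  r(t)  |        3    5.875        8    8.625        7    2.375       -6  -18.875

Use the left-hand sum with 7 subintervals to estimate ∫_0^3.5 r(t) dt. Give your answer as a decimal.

14.4375

Δt = 0.5.
Sum = 0.5·[3 + 5.875 + 8 + 8.625 + 7 + 2.375 + (-6)] = 14.4375.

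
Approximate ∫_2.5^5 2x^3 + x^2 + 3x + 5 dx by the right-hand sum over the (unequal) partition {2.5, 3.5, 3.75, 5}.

516.1953125

Subinterval widths: 1, 0.25, 1.25.
Right endpoints: 3.5, 3.75, 5.
f(3.5) = 113.5, f(3.75) = 135.78125, f(5) = 295.
Sum = Σ Δx_i · f(x_i).
Sum = 516.1953125.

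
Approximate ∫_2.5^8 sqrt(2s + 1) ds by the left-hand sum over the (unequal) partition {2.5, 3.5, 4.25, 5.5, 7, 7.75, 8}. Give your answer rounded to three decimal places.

Subinterval widths: 1, 0.75, 1.25, 1.5, 0.75, 0.25.
Left endpoints: 2.5, 3.5, 4.25, 5.5, 7, 7.75.
f(2.5) ≈ 2.449, f(3.5) ≈ 2.828, f(4.25) ≈ 3.082, f(5.5) ≈ 3.464, f(7) ≈ 3.873, f(7.75) ≈ 4.062.
Sum = Σ Δs_i · f(s_i).
Sum ≈ 17.540.

17.540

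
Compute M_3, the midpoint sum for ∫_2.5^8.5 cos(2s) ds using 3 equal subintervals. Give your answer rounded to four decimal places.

Δs = (8.5 − 2.5)/3 = 2.
Midpoints: 3.5, 5.5, 7.5.
f(3.5) ≈ 0.7539, f(5.5) ≈ 0.0044, f(7.5) ≈ -0.7597.
Sum = Δs · [f(3.5) + f(5.5) + f(7.5)].
Sum ≈ -0.0027.

-0.0027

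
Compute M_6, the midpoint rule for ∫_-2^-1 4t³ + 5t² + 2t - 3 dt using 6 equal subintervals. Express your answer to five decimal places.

Δt = (-1 − (-2))/6 = 1/6.
Midpoints: -23/12, -1.75, -19/12, -17/12, -1.25, -13/12.
f(-23/12) = -449/27, f(-1.75) = -12.625, f(-19/12) = -1027/108, f(-17/12) = -1549/216, f(-1.25) = -5.5, f(-13/12) = -947/216.
Sum = Δt · [f(-23/12) + f(-1.75) + f(-19/12) + ...].
Sum ≈ -9.30324.

-9.30324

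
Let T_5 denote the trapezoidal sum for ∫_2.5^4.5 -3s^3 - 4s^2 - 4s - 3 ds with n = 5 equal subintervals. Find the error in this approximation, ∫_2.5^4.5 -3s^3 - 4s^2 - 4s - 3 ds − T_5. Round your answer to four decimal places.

1.8933

Exact integral: ∫_2.5^4.5 f(s) ds ≈ -412.916667.
T_5 = -414.81.
Error ≈ -412.916667 − (-414.81) ≈ 1.8933.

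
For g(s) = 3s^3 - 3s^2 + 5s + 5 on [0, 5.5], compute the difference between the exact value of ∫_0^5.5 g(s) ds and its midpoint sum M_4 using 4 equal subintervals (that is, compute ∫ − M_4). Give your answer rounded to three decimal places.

Exact integral: ∫_0^5.5 g(s) ds = 623.046875.
M_4 ≈ 604.19971.
Error ≈ 623.046875 − 604.19971 ≈ 18.847.

18.847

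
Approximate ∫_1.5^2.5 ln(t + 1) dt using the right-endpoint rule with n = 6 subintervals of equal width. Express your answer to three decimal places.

Δt = (2.5 − 1.5)/6 = 1/6.
Right endpoints: 5/3, 11/6, 2, 13/6, 7/3, 2.5.
f(5/3) ≈ 0.981, f(11/6) ≈ 1.041, f(2) ≈ 1.099, f(13/6) ≈ 1.153, f(7/3) ≈ 1.204, f(2.5) ≈ 1.253.
Sum = Δt · [f(5/3) + f(11/6) + f(2) + ...].
Sum ≈ 1.122.

1.122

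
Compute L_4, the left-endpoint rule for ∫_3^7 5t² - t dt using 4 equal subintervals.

Δt = (7 − 3)/4 = 1.
Left endpoints: 3, 4, 5, 6.
f(3) = 42, f(4) = 76, f(5) = 120, f(6) = 174.
Sum = Δt · [f(3) + f(4) + f(5) + f(6)].
Sum = 412.

412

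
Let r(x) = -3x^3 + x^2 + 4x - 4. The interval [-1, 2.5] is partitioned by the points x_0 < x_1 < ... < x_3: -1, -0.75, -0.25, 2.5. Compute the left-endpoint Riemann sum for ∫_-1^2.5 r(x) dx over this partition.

Subinterval widths: 0.25, 0.5, 2.75.
Left endpoints: -1, -0.75, -0.25.
r(-1) = -4, r(-0.75) = -5.171875, r(-0.25) = -4.890625.
Sum = Σ Δx_i · r(x_i).
Sum = -17.03515625.

-17.03515625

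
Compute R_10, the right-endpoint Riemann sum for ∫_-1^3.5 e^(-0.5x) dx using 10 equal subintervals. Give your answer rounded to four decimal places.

2.6305

Δx = (3.5 − (-1))/10 = 0.45.
Right endpoints: -0.55, -0.1, 0.35, 0.8, 1.25, 1.7, 2.15, 2.6, 3.05, 3.5.
f(-0.55) ≈ 1.3165, f(-0.1) ≈ 1.0513, f(0.35) ≈ 0.8395, f(0.8) ≈ 0.6703, f(1.25) ≈ 0.5353, f(1.7) ≈ 0.4274, f(2.15) ≈ 0.3413, f(2.6) ≈ 0.2725, f(3.05) ≈ 0.2176, f(3.5) ≈ 0.1738.
Sum = Δx · [f(-0.55) + f(-0.1) + f(0.35) + ...].
Sum ≈ 2.6305.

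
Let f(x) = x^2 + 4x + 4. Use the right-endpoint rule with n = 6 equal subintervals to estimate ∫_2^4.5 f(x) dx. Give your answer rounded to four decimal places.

Δx = (4.5 − 2)/6 = 5/12.
Right endpoints: 29/12, 17/6, 3.25, 11/3, 49/12, 4.5.
f(29/12) = 2809/144, f(17/6) = 841/36, f(3.25) = 27.5625, f(11/3) = 289/9, f(49/12) = 5329/144, f(4.5) = 42.25.
Sum = Δx · [f(29/12) + f(17/6) + f(3.25) + ...].
Sum ≈ 75.7494.

75.7494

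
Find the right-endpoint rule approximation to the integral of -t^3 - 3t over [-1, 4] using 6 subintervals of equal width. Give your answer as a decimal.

Δt = (4 − (-1))/6 = 5/6.
Right endpoints: -1/6, 2/3, 1.5, 7/3, 19/6, 4.
f(-1/6) = 109/216, f(2/3) = -62/27, f(1.5) = -7.875, f(7/3) = -532/27, f(19/6) = -8911/216, f(4) = -76.
Sum = Δt · [f(-1/6) + f(2/3) + f(1.5) + ...].
Sum = -122.1875.

-122.1875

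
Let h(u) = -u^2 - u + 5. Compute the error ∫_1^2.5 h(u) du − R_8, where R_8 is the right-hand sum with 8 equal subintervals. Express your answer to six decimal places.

Exact integral: ∫_1^2.5 h(u) du = 0.
R_8 ≈ -0.64160156.
Error ≈ 0 − (-0.64160156) ≈ 0.641602.

0.641602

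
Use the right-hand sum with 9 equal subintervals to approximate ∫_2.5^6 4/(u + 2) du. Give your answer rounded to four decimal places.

2.2275

Δu = (6 − 2.5)/9 = 7/18.
Right endpoints: 26/9, 59/18, 11/3, 73/18, 40/9, 29/6, 47/9, 101/18, 6.
f(26/9) = 9/11, f(59/18) = 72/95, f(11/3) = 12/17, f(73/18) = 72/109, f(40/9) = 18/29, f(29/6) = 24/41, f(47/9) = 36/65, f(101/18) = 72/137, f(6) = 0.5.
Sum = Δu · [f(26/9) + f(59/18) + f(11/3) + ...].
Sum ≈ 2.2275.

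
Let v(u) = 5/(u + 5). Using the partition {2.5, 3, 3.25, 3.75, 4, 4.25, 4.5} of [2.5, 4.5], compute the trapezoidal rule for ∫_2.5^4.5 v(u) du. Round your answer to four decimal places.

1.1824

Subinterval widths: 0.5, 0.25, 0.5, 0.25, 0.25, 0.25.
v(2.5) = 2/3, v(3) = 0.625, v(3.25) = 20/33, v(3.75) = 4/7, v(4) = 5/9, v(4.25) = 20/37, v(4.5) = 10/19.
On each subinterval the trapezoid contributes (Δu_i/2)·[v(u_{i-1}) + v(u_i)].
Sum ≈ 1.1824.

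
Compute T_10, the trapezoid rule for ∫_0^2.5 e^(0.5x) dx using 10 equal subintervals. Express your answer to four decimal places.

Δx = (2.5 − 0)/10 = 0.25.
f(0) ≈ 1.0000, f(0.25) ≈ 1.1331, f(0.5) ≈ 1.2840, f(0.75) ≈ 1.4550, f(1) ≈ 1.6487, f(1.25) ≈ 1.8682, f(1.5) ≈ 2.1170, f(1.75) ≈ 2.3989, f(2) ≈ 2.7183, f(2.25) ≈ 3.0802, f(2.5) ≈ 3.4903.
T_10 = (Δx/2)·[f(x_0) + 2f(x_1) + ... + 2f(x_{9}) + f(x_10)].
Sum ≈ 4.9872.

4.9872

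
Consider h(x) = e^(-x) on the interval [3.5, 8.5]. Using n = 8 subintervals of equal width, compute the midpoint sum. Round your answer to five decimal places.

0.02951

Δx = (8.5 − 3.5)/8 = 0.625.
Midpoints: 3.8125, 4.4375, 5.0625, 5.6875, 6.3125, 6.9375, 7.5625, 8.1875.
h(3.8125) ≈ 0.02209, h(4.4375) ≈ 0.01183, h(5.0625) ≈ 0.00633, h(5.6875) ≈ 0.00339, h(6.3125) ≈ 0.00181, h(6.9375) ≈ 0.00097, h(7.5625) ≈ 0.00052, h(8.1875) ≈ 0.00028.
Sum = Δx · [h(3.8125) + h(4.4375) + h(5.0625) + ...].
Sum ≈ 0.02951.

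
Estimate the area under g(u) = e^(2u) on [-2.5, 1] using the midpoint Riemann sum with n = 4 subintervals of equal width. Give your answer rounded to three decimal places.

3.259

Δu = (1 − (-2.5))/4 = 0.875.
Midpoints: -2.0625, -1.1875, -0.3125, 0.5625.
g(-2.0625) ≈ 0.016, g(-1.1875) ≈ 0.093, g(-0.3125) ≈ 0.535, g(0.5625) ≈ 3.080.
Sum = Δu · [g(-2.0625) + g(-1.1875) + g(-0.3125) + g(0.5625)].
Sum ≈ 3.259.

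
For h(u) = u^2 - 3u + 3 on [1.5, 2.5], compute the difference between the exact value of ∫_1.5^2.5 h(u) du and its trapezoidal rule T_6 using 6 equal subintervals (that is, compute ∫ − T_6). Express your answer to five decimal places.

-0.00463

Exact integral: ∫_1.5^2.5 h(u) du ≈ 1.0833333.
T_6 ≈ 1.0879630.
Error ≈ 1.0833333 − 1.0879630 ≈ -0.00463.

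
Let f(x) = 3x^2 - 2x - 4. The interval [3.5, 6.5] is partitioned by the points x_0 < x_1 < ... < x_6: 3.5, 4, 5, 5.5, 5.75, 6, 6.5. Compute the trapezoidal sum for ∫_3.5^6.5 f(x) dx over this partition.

190.453125

Subinterval widths: 0.5, 1, 0.5, 0.25, 0.25, 0.5.
f(3.5) = 25.75, f(4) = 36, f(5) = 61, f(5.5) = 75.75, f(5.75) = 83.6875, f(6) = 92, f(6.5) = 109.75.
On each subinterval the trapezoid contributes (Δx_i/2)·[f(x_{i-1}) + f(x_i)].
Sum = 190.453125.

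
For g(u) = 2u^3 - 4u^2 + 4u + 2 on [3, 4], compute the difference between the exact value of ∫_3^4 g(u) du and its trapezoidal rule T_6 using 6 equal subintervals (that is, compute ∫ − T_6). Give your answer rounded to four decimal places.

-0.0787

Exact integral: ∫_3^4 g(u) du ≈ 54.166667.
T_6 ≈ 54.245370.
Error ≈ 54.166667 − 54.245370 ≈ -0.0787.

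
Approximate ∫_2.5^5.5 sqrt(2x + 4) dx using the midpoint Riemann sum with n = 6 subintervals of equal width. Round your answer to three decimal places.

10.366

Δx = (5.5 − 2.5)/6 = 0.5.
Midpoints: 2.75, 3.25, 3.75, 4.25, 4.75, 5.25.
f(2.75) ≈ 3.082, f(3.25) ≈ 3.240, f(3.75) ≈ 3.391, f(4.25) ≈ 3.536, f(4.75) ≈ 3.674, f(5.25) ≈ 3.808.
Sum = Δx · [f(2.75) + f(3.25) + f(3.75) + ...].
Sum ≈ 10.366.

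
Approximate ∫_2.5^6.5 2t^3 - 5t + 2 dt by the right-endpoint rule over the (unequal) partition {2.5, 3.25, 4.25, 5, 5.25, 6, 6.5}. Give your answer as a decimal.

974

Subinterval widths: 0.75, 1, 0.75, 0.25, 0.75, 0.5.
Right endpoints: 3.25, 4.25, 5, 5.25, 6, 6.5.
f(3.25) = 54.40625, f(4.25) = 134.28125, f(5) = 227, f(5.25) = 265.15625, f(6) = 404, f(6.5) = 518.75.
Sum = Σ Δt_i · f(t_i).
Sum = 974.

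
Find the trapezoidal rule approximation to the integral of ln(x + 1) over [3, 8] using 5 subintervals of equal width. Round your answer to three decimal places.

Δx = (8 − 3)/5 = 1.
f(3) ≈ 1.386, f(4) ≈ 1.609, f(5) ≈ 1.792, f(6) ≈ 1.946, f(7) ≈ 2.079, f(8) ≈ 2.197.
T_5 = (Δx/2)·[f(x_0) + 2f(x_1) + ... + 2f(x_{4}) + f(x_5)].
Sum ≈ 9.218.

9.218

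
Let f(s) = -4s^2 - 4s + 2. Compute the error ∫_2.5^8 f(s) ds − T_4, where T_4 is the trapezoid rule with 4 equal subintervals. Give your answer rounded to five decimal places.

Exact integral: ∫_2.5^8 f(s) ds ≈ -766.3333333.
T_4 = -773.265625.
Error ≈ -766.3333333 − (-773.265625) ≈ 6.93229.

6.93229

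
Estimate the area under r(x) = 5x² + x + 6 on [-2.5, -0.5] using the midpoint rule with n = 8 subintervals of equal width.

34.78125

Δx = (-0.5 − (-2.5))/8 = 0.25.
Midpoints: -2.375, -2.125, -1.875, -1.625, -1.375, -1.125, -0.875, -0.625.
r(-2.375) = 31.828125, r(-2.125) = 26.453125, r(-1.875) = 21.703125, r(-1.625) = 17.578125, r(-1.375) = 14.078125, r(-1.125) = 11.203125, r(-0.875) = 8.953125, r(-0.625) = 7.328125.
Sum = Δx · [r(-2.375) + r(-2.125) + r(-1.875) + ...].
Sum = 34.78125.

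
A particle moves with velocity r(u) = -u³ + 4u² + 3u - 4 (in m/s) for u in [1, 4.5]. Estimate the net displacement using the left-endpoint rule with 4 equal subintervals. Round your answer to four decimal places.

32.0264

Δu = (4.5 − 1)/4 = 0.875.
Left endpoints: 1, 1.875, 2.75, 3.625.
r(1) = 2, r(1.875) = 4657/512, r(2.75) = 13.703125, r(3.625) = 6043/512.
Sum = Δu · [r(1) + r(1.875) + r(2.75) + r(3.625)].
Sum ≈ 32.0264.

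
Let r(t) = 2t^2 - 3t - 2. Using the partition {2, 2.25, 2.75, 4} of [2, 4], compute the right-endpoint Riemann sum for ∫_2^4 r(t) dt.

25.28125

Subinterval widths: 0.25, 0.5, 1.25.
Right endpoints: 2.25, 2.75, 4.
r(2.25) = 1.375, r(2.75) = 4.875, r(4) = 18.
Sum = Σ Δt_i · r(t_i).
Sum = 25.28125.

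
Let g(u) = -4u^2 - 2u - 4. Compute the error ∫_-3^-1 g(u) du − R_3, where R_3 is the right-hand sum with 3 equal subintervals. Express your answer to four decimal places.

Exact integral: ∫_-3^-1 g(u) du ≈ -34.666667.
R_3 ≈ -25.925926.
Error ≈ -34.666667 − (-25.925926) ≈ -8.7407.

-8.7407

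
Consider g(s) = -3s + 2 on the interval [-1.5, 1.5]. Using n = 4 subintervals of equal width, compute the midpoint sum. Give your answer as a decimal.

Δs = (1.5 − (-1.5))/4 = 0.75.
Midpoints: -1.125, -0.375, 0.375, 1.125.
g(-1.125) = 5.375, g(-0.375) = 3.125, g(0.375) = 0.875, g(1.125) = -1.375.
Sum = Δs · [g(-1.125) + g(-0.375) + g(0.375) + g(1.125)].
Sum = 6.

6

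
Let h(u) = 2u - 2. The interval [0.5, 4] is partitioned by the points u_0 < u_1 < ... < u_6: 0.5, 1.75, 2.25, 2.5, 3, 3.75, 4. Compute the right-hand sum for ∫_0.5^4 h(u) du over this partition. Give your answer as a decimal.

11.5

Subinterval widths: 1.25, 0.5, 0.25, 0.5, 0.75, 0.25.
Right endpoints: 1.75, 2.25, 2.5, 3, 3.75, 4.
h(1.75) = 1.5, h(2.25) = 2.5, h(2.5) = 3, h(3) = 4, h(3.75) = 5.5, h(4) = 6.
Sum = Σ Δu_i · h(u_i).
Sum = 11.5.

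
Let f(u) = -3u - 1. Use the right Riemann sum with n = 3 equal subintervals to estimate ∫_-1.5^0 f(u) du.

Δu = (0 − (-1.5))/3 = 0.5.
Right endpoints: -1, -0.5, 0.
f(-1) = 2, f(-0.5) = 0.5, f(0) = -1.
Sum = Δu · [f(-1) + f(-0.5) + f(0)].
Sum = 0.75.

0.75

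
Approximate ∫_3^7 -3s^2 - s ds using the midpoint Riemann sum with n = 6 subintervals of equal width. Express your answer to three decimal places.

Δs = (7 − 3)/6 = 2/3.
Midpoints: 10/3, 4, 14/3, 16/3, 6, 20/3.
f(10/3) = -110/3, f(4) = -52, f(14/3) = -70, f(16/3) = -272/3, f(6) = -114, f(20/3) = -140.
Sum = Δs · [f(10/3) + f(4) + f(14/3) + ...].
Sum ≈ -335.556.

-335.556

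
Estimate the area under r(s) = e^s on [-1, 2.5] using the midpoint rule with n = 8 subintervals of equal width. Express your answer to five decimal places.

11.72091

Δs = (2.5 − (-1))/8 = 0.4375.
Midpoints: -0.78125, -0.34375, 0.09375, 0.53125, 0.96875, 1.40625, 1.84375, 2.28125.
r(-0.78125) ≈ 0.45783, r(-0.34375) ≈ 0.70911, r(0.09375) ≈ 1.09829, r(0.53125) ≈ 1.70106, r(0.96875) ≈ 2.63465, r(1.40625) ≈ 4.08062, r(1.84375) ≈ 6.32019, r(2.28125) ≈ 9.78891.
Sum = Δs · [r(-0.78125) + r(-0.34375) + r(0.09375) + ...].
Sum ≈ 11.72091.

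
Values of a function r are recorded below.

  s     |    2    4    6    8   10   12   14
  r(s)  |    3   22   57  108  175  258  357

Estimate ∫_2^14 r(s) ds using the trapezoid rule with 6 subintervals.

Δs = 2.
T_6 = (2/2)·[3 + 2·22 + 2·57 + 2·108 + 2·175 + 2·258 + 357] = 1600.

1600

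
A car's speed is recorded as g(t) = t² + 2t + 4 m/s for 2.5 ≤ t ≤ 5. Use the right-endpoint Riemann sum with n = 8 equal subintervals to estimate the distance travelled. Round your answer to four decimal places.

Δt = (5 − 2.5)/8 = 0.3125.
Right endpoints: 2.8125, 3.125, 3.4375, 3.75, 4.0625, 4.375, 4.6875, 5.
g(2.8125) = 17.53515625, g(3.125) = 20.015625, g(3.4375) = 22.69140625, g(3.75) = 25.5625, g(4.0625) = 28.62890625, g(4.375) = 31.890625, g(4.6875) = 35.34765625, g(5) = 39.
Sum = Δt · [g(2.8125) + g(3.125) + g(3.4375) + ...].
Sum ≈ 68.9600.

68.9600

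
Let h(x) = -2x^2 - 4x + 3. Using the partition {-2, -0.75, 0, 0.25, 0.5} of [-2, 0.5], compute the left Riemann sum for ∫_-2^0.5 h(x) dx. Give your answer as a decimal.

Subinterval widths: 1.25, 0.75, 0.25, 0.25.
Left endpoints: -2, -0.75, 0, 0.25.
h(-2) = 3, h(-0.75) = 4.875, h(0) = 3, h(0.25) = 1.875.
Sum = Σ Δx_i · h(x_i).
Sum = 8.625.

8.625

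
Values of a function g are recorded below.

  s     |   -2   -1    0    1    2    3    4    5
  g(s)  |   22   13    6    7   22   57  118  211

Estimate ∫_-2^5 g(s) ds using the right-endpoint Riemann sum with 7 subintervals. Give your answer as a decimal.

Δs = 1.
Sum = 1·[13 + 6 + 7 + 22 + 57 + 118 + 211] = 434.

434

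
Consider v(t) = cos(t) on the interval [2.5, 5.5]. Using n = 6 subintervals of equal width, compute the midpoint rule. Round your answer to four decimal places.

Δt = (5.5 − 2.5)/6 = 0.5.
Midpoints: 2.75, 3.25, 3.75, 4.25, 4.75, 5.25.
v(2.75) ≈ -0.9243, v(3.25) ≈ -0.9941, v(3.75) ≈ -0.8206, v(4.25) ≈ -0.4461, v(4.75) ≈ 0.0376, v(5.25) ≈ 0.5121.
Sum = Δt · [v(2.75) + v(3.25) + v(3.75) + ...].
Sum ≈ -1.3177.

-1.3177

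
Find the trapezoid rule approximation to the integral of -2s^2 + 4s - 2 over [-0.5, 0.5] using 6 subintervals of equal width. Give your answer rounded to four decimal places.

Δs = (0.5 − (-0.5))/6 = 1/6.
f(-0.5) = -4.5, f(-1/3) = -32/9, f(-1/6) = -49/18, f(0) = -2, f(1/6) = -25/18, f(1/3) = -8/9, f(0.5) = -0.5.
T_6 = (Δs/2)·[f(s_0) + 2f(s_1) + ... + 2f(s_{5}) + f(s_6)].
Sum ≈ -2.1759.

-2.1759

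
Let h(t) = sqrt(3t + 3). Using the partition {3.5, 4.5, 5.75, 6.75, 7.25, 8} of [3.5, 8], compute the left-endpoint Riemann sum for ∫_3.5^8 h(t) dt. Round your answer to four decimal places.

Subinterval widths: 1, 1.25, 1, 0.5, 0.75.
Left endpoints: 3.5, 4.5, 5.75, 6.75, 7.25.
h(3.5) ≈ 3.6742, h(4.5) ≈ 4.0620, h(5.75) ≈ 4.5000, h(6.75) ≈ 4.8218, h(7.25) ≈ 4.9749.
Sum = Σ Δt_i · h(t_i).
Sum ≈ 19.3939.

19.3939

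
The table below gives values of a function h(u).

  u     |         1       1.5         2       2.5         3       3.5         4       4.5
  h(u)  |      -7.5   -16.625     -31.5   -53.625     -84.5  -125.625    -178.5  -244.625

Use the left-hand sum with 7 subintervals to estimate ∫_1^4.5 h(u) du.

-248.9375

Δu = 0.5.
Sum = 0.5·[(-7.5) + (-16.625) + (-31.5) + (-53.625) + (-84.5) + (-125.625) + (-178.5)] = -248.9375.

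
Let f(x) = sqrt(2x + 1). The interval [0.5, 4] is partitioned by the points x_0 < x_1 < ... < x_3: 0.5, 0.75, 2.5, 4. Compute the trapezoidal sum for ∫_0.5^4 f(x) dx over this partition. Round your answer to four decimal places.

7.9883

Subinterval widths: 0.25, 1.75, 1.5.
f(0.5) ≈ 1.4142, f(0.75) ≈ 1.5811, f(2.5) ≈ 2.4495, f(4) ≈ 3.0000.
On each subinterval the trapezoid contributes (Δx_i/2)·[f(x_{i-1}) + f(x_i)].
Sum ≈ 7.9883.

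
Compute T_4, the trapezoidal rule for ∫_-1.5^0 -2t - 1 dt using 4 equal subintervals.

0.75

Δt = (0 − (-1.5))/4 = 0.375.
f(-1.5) = 2, f(-1.125) = 1.25, f(-0.75) = 0.5, f(-0.375) = -0.25, f(0) = -1.
T_4 = (Δt/2)·[f(t_0) + 2f(t_1) + 2f(t_2) + 2f(t_3) + f(t_4)].
Sum = 0.75.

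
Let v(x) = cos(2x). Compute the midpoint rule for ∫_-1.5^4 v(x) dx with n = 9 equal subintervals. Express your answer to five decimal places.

0.60202

Δx = (4 − (-1.5))/9 = 11/18.
Midpoints: -43/36, -7/12, 1/36, 23/36, 1.25, 67/36, 89/36, 37/12, 133/36.
v(-43/36) ≈ -0.72984, v(-7/12) ≈ 0.39322, v(1/36) ≈ 0.99846, v(23/36) ≈ 0.28884, v(1.25) ≈ -0.80114, v(67/36) ≈ -0.83612, v(89/36) ≈ 0.22998, v(37/12) ≈ 0.99322, v(133/36) ≈ 0.44851.
Sum = Δx · [v(-43/36) + v(-7/12) + v(1/36) + ...].
Sum ≈ 0.60202.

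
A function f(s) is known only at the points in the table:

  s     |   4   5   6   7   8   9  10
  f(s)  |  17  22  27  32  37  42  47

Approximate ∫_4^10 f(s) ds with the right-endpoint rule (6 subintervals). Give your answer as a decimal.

Δs = 1.
Sum = 1·[22 + 27 + 32 + 37 + 42 + 47] = 207.

207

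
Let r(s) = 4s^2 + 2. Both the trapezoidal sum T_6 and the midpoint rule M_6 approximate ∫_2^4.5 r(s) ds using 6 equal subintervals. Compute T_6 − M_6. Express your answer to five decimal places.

T_6 ≈ 116.1226852.
M_6 ≈ 115.6886574.
T_6 − M_6 ≈ 0.43403.

0.43403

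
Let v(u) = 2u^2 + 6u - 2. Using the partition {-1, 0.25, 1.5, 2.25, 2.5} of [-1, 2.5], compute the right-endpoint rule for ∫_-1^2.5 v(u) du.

Subinterval widths: 1.25, 1.25, 0.75, 0.25.
Right endpoints: 0.25, 1.5, 2.25, 2.5.
v(0.25) = -0.375, v(1.5) = 11.5, v(2.25) = 21.625, v(2.5) = 25.5.
Sum = Σ Δu_i · v(u_i).
Sum = 36.5.

36.5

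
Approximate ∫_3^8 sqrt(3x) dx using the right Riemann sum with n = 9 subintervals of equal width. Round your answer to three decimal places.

Δx = (8 − 3)/9 = 5/9.
Right endpoints: 32/9, 37/9, 14/3, 47/9, 52/9, 19/3, 62/9, 67/9, 8.
f(32/9) ≈ 3.266, f(37/9) ≈ 3.512, f(14/3) ≈ 3.742, f(47/9) ≈ 3.958, f(52/9) ≈ 4.163, f(19/3) ≈ 4.359, f(62/9) ≈ 4.546, f(67/9) ≈ 4.726, f(8) ≈ 4.899.
Sum = Δx · [f(32/9) + f(37/9) + f(14/3) + ...].
Sum ≈ 20.650.

20.650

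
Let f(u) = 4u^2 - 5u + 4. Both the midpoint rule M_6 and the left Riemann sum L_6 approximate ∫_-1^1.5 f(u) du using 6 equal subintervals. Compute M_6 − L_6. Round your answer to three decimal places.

-1.997

M_6 ≈ 12.56366.
L_6 ≈ 14.56019.
M_6 − L_6 ≈ -1.997.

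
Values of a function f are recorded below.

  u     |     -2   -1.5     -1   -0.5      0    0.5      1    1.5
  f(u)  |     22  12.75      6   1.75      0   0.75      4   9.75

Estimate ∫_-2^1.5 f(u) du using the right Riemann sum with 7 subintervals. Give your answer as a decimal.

17.5

Δu = 0.5.
Sum = 0.5·[12.75 + 6 + 1.75 + 0 + 0.75 + 4 + 9.75] = 17.5.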